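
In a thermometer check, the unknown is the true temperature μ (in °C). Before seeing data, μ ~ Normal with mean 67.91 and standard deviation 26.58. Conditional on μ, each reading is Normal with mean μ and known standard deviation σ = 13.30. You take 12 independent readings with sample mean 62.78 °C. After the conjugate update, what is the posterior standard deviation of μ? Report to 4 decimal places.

For Normal data with known variance σ², a Normal(μ₀, σ₀²) prior on μ is conjugate. Posterior precision = 1/σ₀² + n/σ²; posterior mean is the precision-weighted average of μ₀ and x̄.
σ₀² = 26.58² = 706.4964, σ² = 13.30² = 176.89; σ² + n·σ₀² = 176.89 + 12·706.4964 = 8654.8468.
Posterior precision = 1/σ₀² + n/σ² = 1/706.4964 + 12/176.89 = (σ² + n·σ₀²)/(σ₀²σ²) = 8654.8468/(706.4964·176.89); posterior variance σₙ² = σ₀²σ²/(σ² + n·σ₀²) = 706.4964·176.89/8654.8468 = 14.439556.
Posterior SD = √σₙ² = √(706.4964·176.89/8654.8468) = 3.7999.

3.7999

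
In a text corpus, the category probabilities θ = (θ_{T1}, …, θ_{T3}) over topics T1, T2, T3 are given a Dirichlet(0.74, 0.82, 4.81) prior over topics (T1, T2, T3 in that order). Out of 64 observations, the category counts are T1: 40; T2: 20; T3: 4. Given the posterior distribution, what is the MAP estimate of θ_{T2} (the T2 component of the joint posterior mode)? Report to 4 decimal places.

0.2942

The Dirichlet prior is conjugate to the Multinomial likelihood: each posterior αⱼ = prior αⱼ + observed count nⱼ.
Posterior concentration: (40.74, 20.82, 8.81), total = 70.37.
Joint mode component: (α_{T2}−1)/(Σα−K) = 19.82/67.37 = 0.2942.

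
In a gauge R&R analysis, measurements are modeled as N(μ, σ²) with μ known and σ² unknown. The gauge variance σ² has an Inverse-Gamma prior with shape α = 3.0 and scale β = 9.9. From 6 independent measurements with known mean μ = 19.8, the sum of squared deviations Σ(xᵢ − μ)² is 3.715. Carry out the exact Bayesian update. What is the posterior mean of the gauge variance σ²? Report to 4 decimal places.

2.3515

With known mean μ and an Inverse-Gamma(α, β) prior on σ², the Normal likelihood is conjugate: posterior is Inv-Gamma(α + n/2, β + Σ(xᵢ−μ)²/2).
Posterior: Inv-Gamma(3.0 + 6/2, 9.9 + 3.715/2) = Inv-Gamma(6.00, 11.7575).
E[σ²|data] = β/(α−1) = 11.7575/5.00 = 2.3515.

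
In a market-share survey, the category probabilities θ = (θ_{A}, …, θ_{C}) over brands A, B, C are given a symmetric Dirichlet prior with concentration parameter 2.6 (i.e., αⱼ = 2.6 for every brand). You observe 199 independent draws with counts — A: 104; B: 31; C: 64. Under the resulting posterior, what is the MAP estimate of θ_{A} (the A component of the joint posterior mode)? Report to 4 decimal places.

0.5182

The Dirichlet prior is conjugate to the Multinomial likelihood: each posterior αⱼ = prior αⱼ + observed count nⱼ.
Posterior concentration: (106.6, 33.6, 66.6), total = 206.8.
Joint mode component: (α_{A}−1)/(Σα−K) = 105.6/203.8 = 0.5182.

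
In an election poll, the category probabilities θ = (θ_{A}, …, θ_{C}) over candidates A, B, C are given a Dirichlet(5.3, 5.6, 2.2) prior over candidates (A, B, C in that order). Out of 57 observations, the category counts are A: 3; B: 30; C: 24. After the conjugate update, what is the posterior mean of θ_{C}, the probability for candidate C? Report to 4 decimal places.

The Dirichlet prior is conjugate to the Multinomial likelihood: each posterior αⱼ = prior αⱼ + observed count nⱼ.
Posterior concentration: (8.3, 35.6, 26.2), total = 70.1.
E[θ_{C}|data] = α_{C}/Σα = 26.2/70.1 = 0.3738.

0.3738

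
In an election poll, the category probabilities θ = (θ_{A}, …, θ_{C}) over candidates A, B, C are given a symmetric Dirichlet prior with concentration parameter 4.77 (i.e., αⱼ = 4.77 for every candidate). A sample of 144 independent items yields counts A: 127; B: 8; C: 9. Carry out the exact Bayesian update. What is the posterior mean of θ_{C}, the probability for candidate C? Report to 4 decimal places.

The Dirichlet prior is conjugate to the Multinomial likelihood: each posterior αⱼ = prior αⱼ + observed count nⱼ.
Posterior concentration: (131.77, 12.77, 13.77), total = 158.31.
E[θ_{C}|data] = α_{C}/Σα = 13.77/158.31 = 0.0870.

0.0870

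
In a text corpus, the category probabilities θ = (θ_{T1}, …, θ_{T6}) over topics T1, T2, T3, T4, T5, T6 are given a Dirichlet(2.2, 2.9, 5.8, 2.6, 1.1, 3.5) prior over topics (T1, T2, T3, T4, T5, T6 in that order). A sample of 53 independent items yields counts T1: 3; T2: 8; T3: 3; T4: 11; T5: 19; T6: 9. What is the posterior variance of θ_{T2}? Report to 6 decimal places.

0.001800

The Dirichlet prior is conjugate to the Multinomial likelihood: each posterior αⱼ = prior αⱼ + observed count nⱼ.
Posterior concentration: (5.2, 10.9, 8.8, 13.6, 20.1, 12.5), total = 71.1.
Var[θ_j] = α_j(Σα−α_j)/((Σα)²(Σα+1)) = 10.9·60.2/(71.1²·72.1) = 0.001800.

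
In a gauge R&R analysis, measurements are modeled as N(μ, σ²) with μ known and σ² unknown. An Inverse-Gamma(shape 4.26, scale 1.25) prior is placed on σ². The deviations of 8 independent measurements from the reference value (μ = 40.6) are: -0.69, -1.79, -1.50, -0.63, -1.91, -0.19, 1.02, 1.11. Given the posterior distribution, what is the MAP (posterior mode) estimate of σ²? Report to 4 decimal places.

With known mean μ and an Inverse-Gamma(α, β) prior on σ², the Normal likelihood is conjugate: posterior is Inv-Gamma(α + n/2, β + Σ(xᵢ−μ)²/2).
Σ(xᵢ−μ)² = (-0.69)² + (-1.79)² + (-1.50)² + (-0.63)² + (-1.91)² + (-0.19)² + (1.02)² + (1.11)² = 12.2838.
Posterior: Inv-Gamma(4.26 + 8/2, 1.25 + 12.2838/2) = Inv-Gamma(8.26, 7.39190).
Mode = β/(α+1) = 7.39190/9.26 = 0.7983.

0.7983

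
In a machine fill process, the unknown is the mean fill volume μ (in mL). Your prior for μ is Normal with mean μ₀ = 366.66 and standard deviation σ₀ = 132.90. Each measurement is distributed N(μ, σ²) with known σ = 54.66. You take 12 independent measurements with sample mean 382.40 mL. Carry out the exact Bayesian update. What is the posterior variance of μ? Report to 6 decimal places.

245.515418

For Normal data with known variance σ², a Normal(μ₀, σ₀²) prior on μ is conjugate. Posterior precision = 1/σ₀² + n/σ²; posterior mean is the precision-weighted average of μ₀ and x̄.
σ₀² = 132.90² = 17662.41, σ² = 54.66² = 2987.7156; σ² + n·σ₀² = 2987.7156 + 12·17662.41 = 214936.6356.
Posterior precision = 1/σ₀² + n/σ² = 1/17662.41 + 12/2987.7156 = (σ² + n·σ₀²)/(σ₀²σ²) = 214936.6356/(17662.41·2987.7156); posterior variance σₙ² = σ₀²σ²/(σ² + n·σ₀²) = 17662.41·2987.7156/214936.6356 = 245.515418.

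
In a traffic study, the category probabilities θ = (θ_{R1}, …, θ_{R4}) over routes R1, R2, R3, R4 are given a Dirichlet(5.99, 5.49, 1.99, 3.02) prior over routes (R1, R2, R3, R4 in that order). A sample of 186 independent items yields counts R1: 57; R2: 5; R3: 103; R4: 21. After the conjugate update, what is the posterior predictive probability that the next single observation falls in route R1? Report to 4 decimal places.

0.3111

The Dirichlet prior is conjugate to the Multinomial likelihood: each posterior αⱼ = prior αⱼ + observed count nⱼ.
Posterior concentration: (62.99, 10.49, 104.99, 24.02), total = 202.49.
P(next = R1 | data) = α_{R1}/Σα = 0.3111.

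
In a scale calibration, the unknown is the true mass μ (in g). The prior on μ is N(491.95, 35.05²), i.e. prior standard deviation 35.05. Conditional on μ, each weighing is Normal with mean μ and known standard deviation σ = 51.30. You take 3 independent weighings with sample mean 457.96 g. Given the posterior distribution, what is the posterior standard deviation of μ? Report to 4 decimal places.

22.6226

For Normal data with known variance σ², a Normal(μ₀, σ₀²) prior on μ is conjugate. Posterior precision = 1/σ₀² + n/σ²; posterior mean is the precision-weighted average of μ₀ and x̄.
σ₀² = 35.05² = 1228.5025, σ² = 51.30² = 2631.69; σ² + n·σ₀² = 2631.69 + 3·1228.5025 = 6317.1975.
Posterior precision = 1/σ₀² + n/σ² = 1/1228.5025 + 3/2631.69 = (σ² + n·σ₀²)/(σ₀²σ²) = 6317.1975/(1228.5025·2631.69); posterior variance σₙ² = σ₀²σ²/(σ² + n·σ₀²) = 1228.5025·2631.69/6317.1975 = 511.783547.
Posterior SD = √σₙ² = √(1228.5025·2631.69/6317.1975) = 22.6226.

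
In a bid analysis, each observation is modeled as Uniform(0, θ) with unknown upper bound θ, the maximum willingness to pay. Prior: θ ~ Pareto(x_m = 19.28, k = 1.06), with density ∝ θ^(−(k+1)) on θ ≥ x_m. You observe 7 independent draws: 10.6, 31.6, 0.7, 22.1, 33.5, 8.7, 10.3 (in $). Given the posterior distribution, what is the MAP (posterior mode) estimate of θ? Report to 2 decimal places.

33.50

A Pareto(scale x_m, shape k) prior on the upper bound θ of Uniform(0, θ) is conjugate: posterior is Pareto(max(x_m, max xᵢ), k + n).
Sample maximum = 33.5; prior scale x_m = 19.28 → posterior scale = max = 33.50.
Posterior shape = 1.06 + 7 = 8.06.
The Pareto density is decreasing on [x_m, ∞), so the mode is x_m = 33.50.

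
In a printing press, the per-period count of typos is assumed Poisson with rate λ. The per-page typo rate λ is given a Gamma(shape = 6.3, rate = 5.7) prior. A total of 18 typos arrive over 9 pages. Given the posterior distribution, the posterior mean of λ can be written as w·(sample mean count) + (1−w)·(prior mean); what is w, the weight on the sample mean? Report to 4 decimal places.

With a Gamma(shape α, rate β) prior, the Poisson likelihood is conjugate: the posterior is Gamma(α + ΣXᵢ, β + n).
Posterior mean = (α₀+S)/(β₀+n) = [n/(β₀+n)]·(S/n) + [β₀/(β₀+n)]·(α₀/β₀), so only n and β₀ enter the weight.
Weight on data w = n/(β₀+n) = 9/(5.7+9) = 9/14.7 = 0.6122.

0.6122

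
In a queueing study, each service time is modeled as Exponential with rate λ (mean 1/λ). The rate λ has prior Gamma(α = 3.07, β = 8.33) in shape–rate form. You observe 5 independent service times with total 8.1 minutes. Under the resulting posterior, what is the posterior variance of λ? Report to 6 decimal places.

0.029895

With a Gamma(shape α, rate β) prior on the exponential rate λ, the posterior after n observations with total T = Σxᵢ is Gamma(α+n, β+T).
Posterior: Gamma(3.07+5, 8.33+8.1) = Gamma(8.07, 16.43).
Var = α/β² = 0.029895.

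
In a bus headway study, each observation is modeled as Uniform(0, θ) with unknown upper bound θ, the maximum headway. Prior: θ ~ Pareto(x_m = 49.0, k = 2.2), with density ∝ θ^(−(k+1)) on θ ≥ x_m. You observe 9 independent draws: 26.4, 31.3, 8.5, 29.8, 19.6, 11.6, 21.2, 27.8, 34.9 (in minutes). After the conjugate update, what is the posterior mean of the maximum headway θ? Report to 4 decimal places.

A Pareto(scale x_m, shape k) prior on the upper bound θ of Uniform(0, θ) is conjugate: posterior is Pareto(max(x_m, max xᵢ), k + n).
Sample maximum = 34.9; prior scale x_m = 49.0 → posterior scale = max = 49.0.
Posterior shape = 2.2 + 9 = 11.2.
E[θ|data] = k·x_m/(k−1) = 11.2·49.0/10.2 = 53.8039.

53.8039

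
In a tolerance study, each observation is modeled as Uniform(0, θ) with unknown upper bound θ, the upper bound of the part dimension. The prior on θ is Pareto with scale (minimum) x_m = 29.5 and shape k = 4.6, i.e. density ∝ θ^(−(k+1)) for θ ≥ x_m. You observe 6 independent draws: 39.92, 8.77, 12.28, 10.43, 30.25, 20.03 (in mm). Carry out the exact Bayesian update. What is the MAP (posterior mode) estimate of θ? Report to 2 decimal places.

39.92

A Pareto(scale x_m, shape k) prior on the upper bound θ of Uniform(0, θ) is conjugate: posterior is Pareto(max(x_m, max xᵢ), k + n).
Sample maximum = 39.92; prior scale x_m = 29.5 → posterior scale = max = 39.92.
Posterior shape = 4.6 + 6 = 10.6.
The Pareto density is decreasing on [x_m, ∞), so the mode is x_m = 39.92.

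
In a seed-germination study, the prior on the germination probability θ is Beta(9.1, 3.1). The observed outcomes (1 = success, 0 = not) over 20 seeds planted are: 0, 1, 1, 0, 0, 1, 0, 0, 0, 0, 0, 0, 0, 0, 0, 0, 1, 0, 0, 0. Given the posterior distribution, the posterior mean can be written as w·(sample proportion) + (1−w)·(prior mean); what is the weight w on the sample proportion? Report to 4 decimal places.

The Beta prior is conjugate to a Binomial/Bernoulli likelihood; the update adds successes to α and failures to β.
Posterior mean = (α₀+k)/(α₀+β₀+n) = [n/(α₀+β₀+n)]·(k/n) + [(α₀+β₀)/(α₀+β₀+n)]·α₀/(α₀+β₀), so only n and the prior enter the weight.
The weight on the data is w = n/(α₀+β₀+n) = 20/(9.1+3.1+20) = 20/32.2 = 0.6211.

0.6211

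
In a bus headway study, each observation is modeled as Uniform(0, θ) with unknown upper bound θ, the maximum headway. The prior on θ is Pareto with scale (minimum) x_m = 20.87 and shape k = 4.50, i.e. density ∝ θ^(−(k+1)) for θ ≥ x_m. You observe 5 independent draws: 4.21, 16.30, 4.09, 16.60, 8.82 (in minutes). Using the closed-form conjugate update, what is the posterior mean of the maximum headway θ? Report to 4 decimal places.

A Pareto(scale x_m, shape k) prior on the upper bound θ of Uniform(0, θ) is conjugate: posterior is Pareto(max(x_m, max xᵢ), k + n).
Sample maximum = 16.60; prior scale x_m = 20.87 → posterior scale = max = 20.87.
Posterior shape = 4.50 + 5 = 9.50.
E[θ|data] = k·x_m/(k−1) = 9.50·20.87/8.50 = 23.3253.

23.3253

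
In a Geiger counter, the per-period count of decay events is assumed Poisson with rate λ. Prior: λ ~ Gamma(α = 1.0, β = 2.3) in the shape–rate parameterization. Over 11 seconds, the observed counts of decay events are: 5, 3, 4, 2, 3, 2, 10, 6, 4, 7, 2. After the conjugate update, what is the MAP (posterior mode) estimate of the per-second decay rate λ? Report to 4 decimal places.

3.6090

With a Gamma(shape α, rate β) prior, the Poisson likelihood is conjugate: the posterior is Gamma(α + ΣXᵢ, β + n).
Sum of counts S = 48 over n = 11 seconds.
Posterior: Gamma(α+S, β+n) = Gamma(1.0+48, 2.3+11) = Gamma(49.0, 13.3).
Mode of Gamma(α,β) for α≥1 is (α−1)/β = 48.0/13.3 = 3.6090.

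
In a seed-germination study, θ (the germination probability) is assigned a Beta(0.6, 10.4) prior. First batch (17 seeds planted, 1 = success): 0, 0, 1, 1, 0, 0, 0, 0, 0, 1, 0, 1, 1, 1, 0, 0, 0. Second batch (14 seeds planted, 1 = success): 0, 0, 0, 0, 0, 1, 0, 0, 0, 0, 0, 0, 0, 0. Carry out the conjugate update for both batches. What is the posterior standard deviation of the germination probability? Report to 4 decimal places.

0.0587

The Beta prior is conjugate to a Binomial/Bernoulli likelihood; the update adds successes to α and failures to β.
After batch 1: Beta(0.6+6, 10.4+11) = Beta(6.6, 21.4).
After batch 2: Beta(6.6+1, 21.4+13) = Beta(7.6, 34.4).
Var = αβ/((α+β)²(α+β+1)) = 7.6·34.4/(42.0²·43.0) = 0.00344671; SD = √0.00344671 = 0.0587.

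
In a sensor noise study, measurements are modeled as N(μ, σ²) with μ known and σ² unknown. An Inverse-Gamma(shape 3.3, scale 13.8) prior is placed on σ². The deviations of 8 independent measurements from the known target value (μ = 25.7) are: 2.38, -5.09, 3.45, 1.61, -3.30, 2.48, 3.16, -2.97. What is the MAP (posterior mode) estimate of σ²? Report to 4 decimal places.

With known mean μ and an Inverse-Gamma(α, β) prior on σ², the Normal likelihood is conjugate: posterior is Inv-Gamma(α + n/2, β + Σ(xᵢ−μ)²/2).
Σ(xᵢ−μ)² = (2.38)² + (-5.09)² + (3.45)² + (1.61)² + (-3.30)² + (2.48)² + (3.16)² + (-2.97)² = 81.9140.
Posterior: Inv-Gamma(3.3 + 8/2, 13.8 + 81.9140/2) = Inv-Gamma(7.30, 54.75700).
Mode = β/(α+1) = 54.75700/8.30 = 6.5972.

6.5972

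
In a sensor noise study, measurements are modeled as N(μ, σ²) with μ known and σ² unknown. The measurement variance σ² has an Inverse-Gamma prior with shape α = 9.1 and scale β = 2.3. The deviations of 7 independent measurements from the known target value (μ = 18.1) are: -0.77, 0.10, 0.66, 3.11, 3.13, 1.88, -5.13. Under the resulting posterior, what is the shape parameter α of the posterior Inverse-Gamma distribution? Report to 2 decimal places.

With known mean μ and an Inverse-Gamma(α, β) prior on σ², the Normal likelihood is conjugate: posterior is Inv-Gamma(α + n/2, β + Σ(xᵢ−μ)²/2).
Σ(xᵢ−μ)² = (-0.77)² + (0.10)² + (0.66)² + (3.11)² + (3.13)² + (1.88)² + (-5.13)² = 50.3588.
Posterior: Inv-Gamma(9.1 + 7/2, 2.3 + 50.3588/2) = Inv-Gamma(12.60, 27.47940).
Posterior α = 12.60.

12.60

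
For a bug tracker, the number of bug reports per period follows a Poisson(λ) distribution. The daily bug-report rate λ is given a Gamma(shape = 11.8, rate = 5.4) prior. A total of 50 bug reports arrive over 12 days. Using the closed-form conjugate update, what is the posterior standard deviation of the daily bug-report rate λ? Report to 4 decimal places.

With a Gamma(shape α, rate β) prior, the Poisson likelihood is conjugate: the posterior is Gamma(α + ΣXᵢ, β + n).
Posterior: Gamma(α+S, β+n) = Gamma(11.8+50, 5.4+12) = Gamma(61.8, 17.4).
SD = √α/β = √61.8/17.4 = 0.4518.

0.4518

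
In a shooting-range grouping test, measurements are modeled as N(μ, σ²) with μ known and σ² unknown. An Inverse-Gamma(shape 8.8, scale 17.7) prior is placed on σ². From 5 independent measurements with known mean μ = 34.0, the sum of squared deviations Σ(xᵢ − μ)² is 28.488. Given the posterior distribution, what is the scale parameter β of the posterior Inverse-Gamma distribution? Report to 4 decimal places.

31.9440

With known mean μ and an Inverse-Gamma(α, β) prior on σ², the Normal likelihood is conjugate: posterior is Inv-Gamma(α + n/2, β + Σ(xᵢ−μ)²/2).
Posterior: Inv-Gamma(8.8 + 5/2, 17.7 + 28.488/2) = Inv-Gamma(11.30, 31.9440).
Posterior β = 31.9440.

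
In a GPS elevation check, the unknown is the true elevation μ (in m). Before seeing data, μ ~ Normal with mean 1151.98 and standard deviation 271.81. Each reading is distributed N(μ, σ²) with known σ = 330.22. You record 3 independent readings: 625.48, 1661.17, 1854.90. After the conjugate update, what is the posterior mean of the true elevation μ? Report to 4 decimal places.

1305.1559

For Normal data with known variance σ², a Normal(μ₀, σ₀²) prior on μ is conjugate. Posterior precision = 1/σ₀² + n/σ²; posterior mean is the precision-weighted average of μ₀ and x̄.
Σxᵢ = 625.48 + 1661.17 + 1854.90 = 4141.55, so n·x̄ = 4141.55.
σ₀² = 271.81² = 73880.6761, σ² = 330.22² = 109045.2484; σ² + n·σ₀² = 109045.2484 + 3·73880.6761 = 330687.2767.
Posterior mean = (μ₀/σ₀² + n·x̄/σ²)/(1/σ₀² + n/σ²) = (σ²·μ₀ + σ₀²·n·x̄)/(σ² + n·σ₀²) = (109045.2484·1151.98 + 73880.6761·4141.55)/330687.2767 = 431598459.353787/330687.2767 = 1305.1559.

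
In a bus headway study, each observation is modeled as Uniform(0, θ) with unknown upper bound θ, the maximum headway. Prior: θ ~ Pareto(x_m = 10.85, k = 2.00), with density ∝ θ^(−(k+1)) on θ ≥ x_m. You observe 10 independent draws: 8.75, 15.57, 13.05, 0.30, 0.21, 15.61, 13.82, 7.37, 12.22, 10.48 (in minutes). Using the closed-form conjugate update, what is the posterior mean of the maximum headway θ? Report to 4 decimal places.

17.0291

A Pareto(scale x_m, shape k) prior on the upper bound θ of Uniform(0, θ) is conjugate: posterior is Pareto(max(x_m, max xᵢ), k + n).
Sample maximum = 15.61; prior scale x_m = 10.85 → posterior scale = max = 15.61.
Posterior shape = 2.00 + 10 = 12.00.
E[θ|data] = k·x_m/(k−1) = 12.00·15.61/11.00 = 17.0291.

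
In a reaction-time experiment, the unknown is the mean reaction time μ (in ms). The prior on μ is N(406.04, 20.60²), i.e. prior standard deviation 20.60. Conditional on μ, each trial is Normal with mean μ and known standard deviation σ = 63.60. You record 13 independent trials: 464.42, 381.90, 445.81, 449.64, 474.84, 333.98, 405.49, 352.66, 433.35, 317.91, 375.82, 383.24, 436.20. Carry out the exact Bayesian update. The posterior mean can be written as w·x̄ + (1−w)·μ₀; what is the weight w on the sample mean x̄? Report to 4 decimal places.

For Normal data with known variance σ², a Normal(μ₀, σ₀²) prior on μ is conjugate. Posterior precision = 1/σ₀² + n/σ²; posterior mean is the precision-weighted average of μ₀ and x̄.
σ₀² = 20.60² = 424.36, σ² = 63.60² = 4044.96. Prior precision 1/σ₀² = 1/424.36; data precision n/σ² = 13/4044.96.
w = (n/σ²)/(1/σ₀² + n/σ²) = n·σ₀²/(σ² + n·σ₀²) = 13·424.36/(4044.96 + 13·424.36) = 5516.68/9561.64 = 0.5770.

0.5770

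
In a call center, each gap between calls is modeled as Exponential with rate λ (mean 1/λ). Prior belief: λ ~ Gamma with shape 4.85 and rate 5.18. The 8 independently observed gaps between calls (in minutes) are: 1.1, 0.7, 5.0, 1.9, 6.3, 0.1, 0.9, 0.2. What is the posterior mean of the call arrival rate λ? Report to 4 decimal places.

With a Gamma(shape α, rate β) prior on the exponential rate λ, the posterior after n observations with total T = Σxᵢ is Gamma(α+n, β+T).
Sum of observations T = 16.2 minutes; n = 8.
Posterior: Gamma(4.85+8, 5.18+16.2) = Gamma(12.85, 21.38).
Posterior mean of λ = α/β = 12.85/21.38 = 0.6010.

0.6010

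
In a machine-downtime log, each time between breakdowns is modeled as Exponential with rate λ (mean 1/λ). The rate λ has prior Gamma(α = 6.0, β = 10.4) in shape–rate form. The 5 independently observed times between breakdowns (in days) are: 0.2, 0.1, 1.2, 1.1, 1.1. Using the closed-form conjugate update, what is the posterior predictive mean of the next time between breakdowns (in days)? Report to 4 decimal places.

With a Gamma(shape α, rate β) prior on the exponential rate λ, the posterior after n observations with total T = Σxᵢ is Gamma(α+n, β+T).
Sum of observations T = 3.7 days; n = 5.
Posterior: Gamma(6.0+5, 10.4+3.7) = Gamma(11.0, 14.1).
The predictive distribution for the next observation is Lomax; its mean is β/(α−1) = 14.1/10.0 = 1.4100.

1.4100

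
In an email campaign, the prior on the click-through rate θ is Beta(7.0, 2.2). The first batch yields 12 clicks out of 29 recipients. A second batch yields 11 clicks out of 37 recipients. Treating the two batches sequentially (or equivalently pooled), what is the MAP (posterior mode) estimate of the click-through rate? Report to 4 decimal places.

The Beta prior is conjugate to a Binomial/Bernoulli likelihood; the update adds successes to α and failures to β.
After batch 1: Beta(7.0+12, 2.2+17) = Beta(19.0, 19.2).
After batch 2: Beta(19.0+11, 19.2+26) = Beta(30.0, 45.2).
Mode of Beta(a,b) for a,b>1 is (a−1)/(a+b−2) = 29.0/73.2 = 0.3962.

0.3962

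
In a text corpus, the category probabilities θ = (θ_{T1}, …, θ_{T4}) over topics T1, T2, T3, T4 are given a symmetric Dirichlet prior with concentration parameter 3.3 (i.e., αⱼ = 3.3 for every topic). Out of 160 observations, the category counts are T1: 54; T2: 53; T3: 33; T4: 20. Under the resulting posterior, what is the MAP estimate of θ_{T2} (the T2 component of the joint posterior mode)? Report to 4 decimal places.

The Dirichlet prior is conjugate to the Multinomial likelihood: each posterior αⱼ = prior αⱼ + observed count nⱼ.
Posterior concentration: (57.3, 56.3, 36.3, 23.3), total = 173.2.
Joint mode component: (α_{T2}−1)/(Σα−K) = 55.3/169.2 = 0.3268.

0.3268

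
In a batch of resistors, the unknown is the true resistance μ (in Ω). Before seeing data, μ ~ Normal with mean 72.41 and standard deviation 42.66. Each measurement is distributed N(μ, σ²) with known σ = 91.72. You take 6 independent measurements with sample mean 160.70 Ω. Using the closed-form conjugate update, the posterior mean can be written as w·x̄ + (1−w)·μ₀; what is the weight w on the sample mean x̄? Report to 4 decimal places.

For Normal data with known variance σ², a Normal(μ₀, σ₀²) prior on μ is conjugate. Posterior precision = 1/σ₀² + n/σ²; posterior mean is the precision-weighted average of μ₀ and x̄.
σ₀² = 42.66² = 1819.8756, σ² = 91.72² = 8412.5584. Prior precision 1/σ₀² = 1/1819.8756; data precision n/σ² = 6/8412.5584.
w = (n/σ²)/(1/σ₀² + n/σ²) = n·σ₀²/(σ² + n·σ₀²) = 6·1819.8756/(8412.5584 + 6·1819.8756) = 10919.2536/19331.812 = 0.5648.

0.5648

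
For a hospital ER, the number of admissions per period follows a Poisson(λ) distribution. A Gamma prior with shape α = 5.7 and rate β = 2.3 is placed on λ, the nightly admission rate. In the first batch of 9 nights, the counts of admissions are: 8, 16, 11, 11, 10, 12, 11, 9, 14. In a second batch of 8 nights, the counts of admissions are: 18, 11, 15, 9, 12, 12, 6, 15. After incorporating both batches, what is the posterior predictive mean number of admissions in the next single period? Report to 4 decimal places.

10.6580

With a Gamma(shape α, rate β) prior, the Poisson likelihood is conjugate: the posterior is Gamma(α + ΣXᵢ, β + n).
Batch 1: sum of counts S = 102 over n = 9 nights.
After batch 1: Gamma(α+S, β+n) = Gamma(5.7+102, 2.3+9) = Gamma(107.7, 11.3).
Batch 2: sum of counts S = 98 over n = 8 nights.
After batch 2: Gamma(α+S, β+n) = Gamma(107.7+98, 11.3+8) = Gamma(205.7, 19.3).
The predictive distribution for one future period is NegBinom with mean α/β = 10.6580.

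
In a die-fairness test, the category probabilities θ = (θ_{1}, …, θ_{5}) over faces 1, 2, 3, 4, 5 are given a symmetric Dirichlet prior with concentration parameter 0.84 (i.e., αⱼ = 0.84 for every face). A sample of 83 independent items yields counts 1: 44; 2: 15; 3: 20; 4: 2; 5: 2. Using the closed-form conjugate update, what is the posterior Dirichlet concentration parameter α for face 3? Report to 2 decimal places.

20.84

The Dirichlet prior is conjugate to the Multinomial likelihood: each posterior αⱼ = prior αⱼ + observed count nⱼ.
Posterior concentration: (44.84, 15.84, 20.84, 2.84, 2.84), total = 87.20.
α_{3} = 0.84 + 20 = 20.84.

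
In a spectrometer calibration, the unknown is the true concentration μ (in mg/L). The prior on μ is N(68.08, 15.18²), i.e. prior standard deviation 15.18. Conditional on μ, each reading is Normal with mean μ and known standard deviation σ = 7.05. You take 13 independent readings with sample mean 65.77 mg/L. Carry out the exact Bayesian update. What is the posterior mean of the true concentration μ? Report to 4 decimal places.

65.8077

For Normal data with known variance σ², a Normal(μ₀, σ₀²) prior on μ is conjugate. Posterior precision = 1/σ₀² + n/σ²; posterior mean is the precision-weighted average of μ₀ and x̄.
n·x̄ = 13·65.77 = 855.01.
σ₀² = 15.18² = 230.4324, σ² = 7.05² = 49.7025; σ² + n·σ₀² = 49.7025 + 13·230.4324 = 3045.3237.
Posterior mean = (μ₀/σ₀² + n·x̄/σ²)/(1/σ₀² + n/σ²) = (σ²·μ₀ + σ₀²·n·x̄)/(σ² + n·σ₀²) = (49.7025·68.08 + 230.4324·855.01)/3045.3237 = 200405.752524/3045.3237 = 65.8077.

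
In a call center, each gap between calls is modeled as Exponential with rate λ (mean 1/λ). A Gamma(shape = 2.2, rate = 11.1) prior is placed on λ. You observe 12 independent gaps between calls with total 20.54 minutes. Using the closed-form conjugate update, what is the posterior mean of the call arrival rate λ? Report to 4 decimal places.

0.4488

With a Gamma(shape α, rate β) prior on the exponential rate λ, the posterior after n observations with total T = Σxᵢ is Gamma(α+n, β+T).
Posterior: Gamma(2.2+12, 11.1+20.54) = Gamma(14.2, 31.64).
Posterior mean of λ = α/β = 14.2/31.64 = 0.4488.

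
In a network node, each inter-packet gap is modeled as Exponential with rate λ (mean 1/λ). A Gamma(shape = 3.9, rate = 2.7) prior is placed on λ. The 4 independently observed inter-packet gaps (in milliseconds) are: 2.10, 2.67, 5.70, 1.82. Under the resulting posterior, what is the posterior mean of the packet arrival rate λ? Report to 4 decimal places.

0.5270

With a Gamma(shape α, rate β) prior on the exponential rate λ, the posterior after n observations with total T = Σxᵢ is Gamma(α+n, β+T).
Sum of observations T = 12.29 milliseconds; n = 4.
Posterior: Gamma(3.9+4, 2.7+12.29) = Gamma(7.9, 14.99).
Posterior mean of λ = α/β = 7.9/14.99 = 0.5270.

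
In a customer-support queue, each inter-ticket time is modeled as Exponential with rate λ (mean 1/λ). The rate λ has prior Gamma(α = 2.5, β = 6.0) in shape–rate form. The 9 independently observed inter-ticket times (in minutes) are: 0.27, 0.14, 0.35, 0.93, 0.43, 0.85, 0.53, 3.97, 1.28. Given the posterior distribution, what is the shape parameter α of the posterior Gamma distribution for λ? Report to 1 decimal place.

11.5

With a Gamma(shape α, rate β) prior on the exponential rate λ, the posterior after n observations with total T = Σxᵢ is Gamma(α+n, β+T).
Sum of observations T = 8.75 minutes; n = 9.
Posterior: Gamma(2.5+9, 6.0+8.75) = Gamma(11.5, 14.75).
Posterior α = 11.5.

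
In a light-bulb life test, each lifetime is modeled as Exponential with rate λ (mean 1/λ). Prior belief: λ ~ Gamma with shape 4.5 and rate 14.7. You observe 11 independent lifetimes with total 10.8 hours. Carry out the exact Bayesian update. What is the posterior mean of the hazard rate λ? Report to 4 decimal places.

0.6078

With a Gamma(shape α, rate β) prior on the exponential rate λ, the posterior after n observations with total T = Σxᵢ is Gamma(α+n, β+T).
Posterior: Gamma(4.5+11, 14.7+10.8) = Gamma(15.5, 25.5).
Posterior mean of λ = α/β = 15.5/25.5 = 0.6078.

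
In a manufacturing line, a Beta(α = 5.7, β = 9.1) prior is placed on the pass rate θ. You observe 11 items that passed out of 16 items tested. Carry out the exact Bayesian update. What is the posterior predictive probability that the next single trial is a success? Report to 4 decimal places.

The Beta prior is conjugate to a Binomial/Bernoulli likelihood; the update adds successes to α and failures to β.
Posterior: Beta(α+k, β+n−k) = Beta(5.7+11, 9.1+5) = Beta(16.7, 14.1).
For a single future Bernoulli trial, P(success | data) = α/(α+β) = 0.5422.

0.5422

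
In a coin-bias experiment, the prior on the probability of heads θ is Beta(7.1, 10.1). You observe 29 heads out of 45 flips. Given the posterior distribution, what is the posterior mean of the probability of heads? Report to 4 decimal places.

The Beta prior is conjugate to a Binomial/Bernoulli likelihood; the update adds successes to α and failures to β.
Posterior: Beta(α+k, β+n−k) = Beta(7.1+29, 10.1+16) = Beta(36.1, 26.1).
Posterior mean = α/(α+β) = 36.1/62.2 = 0.5804.

0.5804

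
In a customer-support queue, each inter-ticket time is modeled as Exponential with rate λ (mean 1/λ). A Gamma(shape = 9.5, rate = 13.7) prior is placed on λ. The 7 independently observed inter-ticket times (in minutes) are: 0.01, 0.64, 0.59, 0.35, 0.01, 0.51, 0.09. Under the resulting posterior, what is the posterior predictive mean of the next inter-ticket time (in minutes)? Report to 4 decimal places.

With a Gamma(shape α, rate β) prior on the exponential rate λ, the posterior after n observations with total T = Σxᵢ is Gamma(α+n, β+T).
Sum of observations T = 2.20 minutes; n = 7.
Posterior: Gamma(9.5+7, 13.7+2.20) = Gamma(16.5, 15.90).
The predictive distribution for the next observation is Lomax; its mean is β/(α−1) = 15.90/15.5 = 1.0258.

1.0258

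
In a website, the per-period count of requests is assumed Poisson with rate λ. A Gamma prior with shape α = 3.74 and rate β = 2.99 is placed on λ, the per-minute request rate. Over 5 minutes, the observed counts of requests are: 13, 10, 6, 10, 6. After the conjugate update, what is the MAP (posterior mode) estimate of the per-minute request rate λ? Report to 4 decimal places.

5.9750

With a Gamma(shape α, rate β) prior, the Poisson likelihood is conjugate: the posterior is Gamma(α + ΣXᵢ, β + n).
Sum of counts S = 45 over n = 5 minutes.
Posterior: Gamma(α+S, β+n) = Gamma(3.74+45, 2.99+5) = Gamma(48.74, 7.99).
Mode of Gamma(α,β) for α≥1 is (α−1)/β = 47.74/7.99 = 5.9750.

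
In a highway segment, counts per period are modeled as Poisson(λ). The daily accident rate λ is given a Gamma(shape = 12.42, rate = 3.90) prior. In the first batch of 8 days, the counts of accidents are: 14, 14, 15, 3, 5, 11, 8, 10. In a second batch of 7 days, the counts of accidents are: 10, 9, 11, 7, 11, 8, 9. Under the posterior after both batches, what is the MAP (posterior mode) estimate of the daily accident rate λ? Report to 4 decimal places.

With a Gamma(shape α, rate β) prior, the Poisson likelihood is conjugate: the posterior is Gamma(α + ΣXᵢ, β + n).
Batch 1: sum of counts S = 80 over n = 8 days.
After batch 1: Gamma(α+S, β+n) = Gamma(12.42+80, 3.90+8) = Gamma(92.42, 11.90).
Batch 2: sum of counts S = 65 over n = 7 days.
After batch 2: Gamma(α+S, β+n) = Gamma(92.42+65, 11.90+7) = Gamma(157.42, 18.90).
Mode of Gamma(α,β) for α≥1 is (α−1)/β = 156.42/18.90 = 8.2762.

8.2762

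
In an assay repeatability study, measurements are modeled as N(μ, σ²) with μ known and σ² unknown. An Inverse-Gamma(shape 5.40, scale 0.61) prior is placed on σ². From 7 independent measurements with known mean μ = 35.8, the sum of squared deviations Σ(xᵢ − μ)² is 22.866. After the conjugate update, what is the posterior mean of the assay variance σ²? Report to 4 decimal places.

1.5244

With known mean μ and an Inverse-Gamma(α, β) prior on σ², the Normal likelihood is conjugate: posterior is Inv-Gamma(α + n/2, β + Σ(xᵢ−μ)²/2).
Posterior: Inv-Gamma(5.40 + 7/2, 0.61 + 22.866/2) = Inv-Gamma(8.90, 12.0430).
E[σ²|data] = β/(α−1) = 12.0430/7.90 = 1.5244.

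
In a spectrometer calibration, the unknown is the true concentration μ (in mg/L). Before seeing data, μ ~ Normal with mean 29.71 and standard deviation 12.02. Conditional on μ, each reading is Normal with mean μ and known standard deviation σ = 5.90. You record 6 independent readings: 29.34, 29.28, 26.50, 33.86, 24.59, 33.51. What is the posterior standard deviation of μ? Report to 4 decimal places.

2.3617

For Normal data with known variance σ², a Normal(μ₀, σ₀²) prior on μ is conjugate. Posterior precision = 1/σ₀² + n/σ²; posterior mean is the precision-weighted average of μ₀ and x̄.
σ₀² = 12.02² = 144.4804, σ² = 5.90² = 34.81; σ² + n·σ₀² = 34.81 + 6·144.4804 = 901.6924.
Posterior precision = 1/σ₀² + n/σ² = 1/144.4804 + 6/34.81 = (σ² + n·σ₀²)/(σ₀²σ²) = 901.6924/(144.4804·34.81); posterior variance σₙ² = σ₀²σ²/(σ² + n·σ₀²) = 144.4804·34.81/901.6924 = 5.577692.
Posterior SD = √σₙ² = √(144.4804·34.81/901.6924) = 2.3617.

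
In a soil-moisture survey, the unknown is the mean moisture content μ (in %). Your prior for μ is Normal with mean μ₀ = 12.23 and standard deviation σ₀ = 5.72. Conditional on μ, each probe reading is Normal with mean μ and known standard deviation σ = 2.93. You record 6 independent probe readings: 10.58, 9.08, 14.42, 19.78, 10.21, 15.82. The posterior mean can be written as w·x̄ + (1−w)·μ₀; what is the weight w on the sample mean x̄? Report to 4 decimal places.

0.9581

For Normal data with known variance σ², a Normal(μ₀, σ₀²) prior on μ is conjugate. Posterior precision = 1/σ₀² + n/σ²; posterior mean is the precision-weighted average of μ₀ and x̄.
σ₀² = 5.72² = 32.7184, σ² = 2.93² = 8.5849. Prior precision 1/σ₀² = 1/32.7184; data precision n/σ² = 6/8.5849.
w = (n/σ²)/(1/σ₀² + n/σ²) = n·σ₀²/(σ² + n·σ₀²) = 6·32.7184/(8.5849 + 6·32.7184) = 196.3104/204.8953 = 0.9581.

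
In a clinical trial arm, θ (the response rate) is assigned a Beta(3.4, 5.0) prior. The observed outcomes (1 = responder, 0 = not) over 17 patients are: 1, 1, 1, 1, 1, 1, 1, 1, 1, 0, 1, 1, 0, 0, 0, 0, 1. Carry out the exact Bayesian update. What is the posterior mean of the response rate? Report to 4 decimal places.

0.6063

The Beta prior is conjugate to a Binomial/Bernoulli likelihood; the update adds successes to α and failures to β.
Posterior: Beta(α+k, β+n−k) = Beta(3.4+12, 5.0+5) = Beta(15.4, 10.0).
Posterior mean = α/(α+β) = 15.4/25.4 = 0.6063.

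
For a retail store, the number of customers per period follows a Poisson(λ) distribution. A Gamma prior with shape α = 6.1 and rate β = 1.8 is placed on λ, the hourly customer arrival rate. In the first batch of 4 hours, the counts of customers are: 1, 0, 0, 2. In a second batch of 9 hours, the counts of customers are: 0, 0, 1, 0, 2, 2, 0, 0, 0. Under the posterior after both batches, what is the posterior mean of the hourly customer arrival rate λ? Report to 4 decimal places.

With a Gamma(shape α, rate β) prior, the Poisson likelihood is conjugate: the posterior is Gamma(α + ΣXᵢ, β + n).
Batch 1: sum of counts S = 3 over n = 4 hours.
After batch 1: Gamma(α+S, β+n) = Gamma(6.1+3, 1.8+4) = Gamma(9.1, 5.8).
Batch 2: sum of counts S = 5 over n = 9 hours.
After batch 2: Gamma(α+S, β+n) = Gamma(9.1+5, 5.8+9) = Gamma(14.1, 14.8).
Posterior mean = α/β = 14.1/14.8 = 0.9527.

0.9527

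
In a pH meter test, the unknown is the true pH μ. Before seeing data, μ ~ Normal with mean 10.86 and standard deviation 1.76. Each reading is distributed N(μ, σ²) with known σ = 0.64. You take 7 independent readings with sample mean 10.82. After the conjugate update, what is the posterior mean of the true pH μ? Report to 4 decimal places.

For Normal data with known variance σ², a Normal(μ₀, σ₀²) prior on μ is conjugate. Posterior precision = 1/σ₀² + n/σ²; posterior mean is the precision-weighted average of μ₀ and x̄.
n·x̄ = 7·10.82 = 75.74.
σ₀² = 1.76² = 3.0976, σ² = 0.64² = 0.4096; σ² + n·σ₀² = 0.4096 + 7·3.0976 = 22.0928.
Posterior mean = (μ₀/σ₀² + n·x̄/σ²)/(1/σ₀² + n/σ²) = (σ²·μ₀ + σ₀²·n·x̄)/(σ² + n·σ₀²) = (0.4096·10.86 + 3.0976·75.74)/22.0928 = 239.06048/22.0928 = 10.8207.

10.8207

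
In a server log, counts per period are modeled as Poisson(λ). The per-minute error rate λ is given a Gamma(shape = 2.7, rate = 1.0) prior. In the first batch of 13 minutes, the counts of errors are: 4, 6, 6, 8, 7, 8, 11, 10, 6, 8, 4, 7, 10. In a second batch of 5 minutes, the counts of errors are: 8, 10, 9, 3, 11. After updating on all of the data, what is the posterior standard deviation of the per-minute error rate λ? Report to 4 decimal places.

With a Gamma(shape α, rate β) prior, the Poisson likelihood is conjugate: the posterior is Gamma(α + ΣXᵢ, β + n).
Batch 1: sum of counts S = 95 over n = 13 minutes.
After batch 1: Gamma(α+S, β+n) = Gamma(2.7+95, 1.0+13) = Gamma(97.7, 14.0).
Batch 2: sum of counts S = 41 over n = 5 minutes.
After batch 2: Gamma(α+S, β+n) = Gamma(97.7+41, 14.0+5) = Gamma(138.7, 19.0).
SD = √α/β = √138.7/19.0 = 0.6198.

0.6198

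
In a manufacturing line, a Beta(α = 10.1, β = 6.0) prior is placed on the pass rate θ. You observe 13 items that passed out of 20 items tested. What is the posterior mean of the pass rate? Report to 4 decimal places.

The Beta prior is conjugate to a Binomial/Bernoulli likelihood; the update adds successes to α and failures to β.
Posterior: Beta(α+k, β+n−k) = Beta(10.1+13, 6.0+7) = Beta(23.1, 13.0).
Posterior mean = α/(α+β) = 23.1/36.1 = 0.6399.

0.6399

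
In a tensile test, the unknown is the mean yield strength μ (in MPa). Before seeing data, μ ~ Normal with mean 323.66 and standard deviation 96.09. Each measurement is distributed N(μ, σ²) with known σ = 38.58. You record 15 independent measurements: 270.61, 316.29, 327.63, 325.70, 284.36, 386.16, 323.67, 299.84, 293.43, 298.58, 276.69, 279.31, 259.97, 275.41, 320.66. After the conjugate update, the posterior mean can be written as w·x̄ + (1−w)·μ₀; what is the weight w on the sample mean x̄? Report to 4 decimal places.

For Normal data with known variance σ², a Normal(μ₀, σ₀²) prior on μ is conjugate. Posterior precision = 1/σ₀² + n/σ²; posterior mean is the precision-weighted average of μ₀ and x̄.
σ₀² = 96.09² = 9233.2881, σ² = 38.58² = 1488.4164. Prior precision 1/σ₀² = 1/9233.2881; data precision n/σ² = 15/1488.4164.
w = (n/σ²)/(1/σ₀² + n/σ²) = n·σ₀²/(σ² + n·σ₀²) = 15·9233.2881/(1488.4164 + 15·9233.2881) = 138499.3215/139987.7379 = 0.9894.

0.9894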